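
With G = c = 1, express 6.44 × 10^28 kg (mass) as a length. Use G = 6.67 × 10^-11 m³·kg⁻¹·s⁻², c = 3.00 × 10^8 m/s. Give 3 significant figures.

In G = c = 1 units mass has dimensions of length; the conversion factor is G/c².
6.44 × 10^28 kg × (G/c²) = 47.7 m

47.7 m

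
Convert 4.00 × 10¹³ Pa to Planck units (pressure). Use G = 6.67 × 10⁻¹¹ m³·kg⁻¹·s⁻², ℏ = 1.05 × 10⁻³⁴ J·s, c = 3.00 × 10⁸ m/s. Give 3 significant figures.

8.54 × 10⁻¹⁰¹

Planck pressure: p_P = c⁷/(ℏG²) = 4.68 × 10¹¹³ Pa.
4.00 × 10¹³ / 4.68 × 10¹¹³ = 8.54 × 10⁻¹⁰¹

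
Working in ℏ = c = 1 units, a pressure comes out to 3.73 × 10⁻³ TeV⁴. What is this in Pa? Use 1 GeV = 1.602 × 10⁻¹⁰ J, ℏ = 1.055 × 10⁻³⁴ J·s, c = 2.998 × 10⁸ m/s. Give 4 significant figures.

Pressure is [E]/[L]³ = [E]⁴/(ℏc)³.
1 GeV⁴ → 1/(ℏc)³ × (1 GeV in J)⁴ = 2.082 × 10³⁷ Pa.
Convert the energy scale: 3.73 × 10⁻³ TeV⁴ = 3.73 × 10⁹ GeV⁴.
Result: 3.73 × 10⁹ × 2.082 × 10³⁷ = 7.764 × 10⁴⁶ Pa.

7.764 × 10⁴⁶ Pa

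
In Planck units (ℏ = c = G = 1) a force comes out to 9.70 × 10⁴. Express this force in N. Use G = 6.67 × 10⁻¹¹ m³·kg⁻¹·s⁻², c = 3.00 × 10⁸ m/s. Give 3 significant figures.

1.18 × 10⁴⁹ N

One Planck force: F_P = c⁴/G = 1.21 × 10⁴⁴ N.
9.70 × 10⁴ × 1.21 × 10⁴⁴ N = 1.18 × 10⁴⁹ N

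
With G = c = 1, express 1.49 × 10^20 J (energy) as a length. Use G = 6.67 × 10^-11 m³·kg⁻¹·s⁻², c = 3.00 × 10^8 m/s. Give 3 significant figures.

1.23 × 10^-24 m

Energy → length via G/c⁴.
1.49 × 10^20 J × (G/c⁴) = 1.23 × 10^-24 m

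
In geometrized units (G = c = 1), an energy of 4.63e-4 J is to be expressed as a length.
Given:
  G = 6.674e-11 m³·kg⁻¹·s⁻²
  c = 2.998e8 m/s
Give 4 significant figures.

3.825e-48 m

Energy → length via G/c⁴.
4.63e-4 J × (G/c⁴) = 3.825e-48 m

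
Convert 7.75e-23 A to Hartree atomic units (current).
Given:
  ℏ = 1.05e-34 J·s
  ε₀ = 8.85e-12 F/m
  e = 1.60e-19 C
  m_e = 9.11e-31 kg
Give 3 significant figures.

1.16e-20

atomic unit of electric current: I_au = e E_h/ℏ = m_e e⁵/((4πε₀)²ℏ³) = 6.67e-3 A.
7.75e-23 / 6.67e-3 = 1.16e-20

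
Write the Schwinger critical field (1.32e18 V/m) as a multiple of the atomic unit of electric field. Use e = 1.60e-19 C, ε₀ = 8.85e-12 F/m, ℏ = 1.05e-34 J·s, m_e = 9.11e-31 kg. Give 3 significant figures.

2.54e6

atomic unit of electric field: E_au = E_h/(e a₀) = m_e²e⁵/((4πε₀)³ℏ⁴) = 5.20e11 V/m.
1.32e18 / 5.20e11 = 2.54e6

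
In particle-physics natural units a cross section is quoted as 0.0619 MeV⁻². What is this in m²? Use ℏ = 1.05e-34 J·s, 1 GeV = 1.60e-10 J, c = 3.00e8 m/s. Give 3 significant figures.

2.40e-27 m²

Area is [L]² = [E]⁻²·(ℏc)²; restore (ℏc)².
1 GeV⁻² → (ℏc)² × (1 GeV in J)⁻² = 3.88e-32 m².
Convert the energy scale: 0.0619 MeV⁻² = 6.19e4 GeV⁻².
Result: 6.19e4 × 3.88e-32 = 2.40e-27 m².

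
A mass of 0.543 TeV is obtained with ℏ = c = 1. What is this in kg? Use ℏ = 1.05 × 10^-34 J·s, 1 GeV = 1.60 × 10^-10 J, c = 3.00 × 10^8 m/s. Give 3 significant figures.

9.65 × 10^-25 kg

Mass is [E]/c²; divide by c².
1 GeV → 1/c² × (1 GeV in J) = 1.78 × 10^-27 kg.
Convert the energy scale: 0.543 TeV = 543 GeV.
Result: 543 × 1.78 × 10^-27 = 9.65 × 10^-25 kg.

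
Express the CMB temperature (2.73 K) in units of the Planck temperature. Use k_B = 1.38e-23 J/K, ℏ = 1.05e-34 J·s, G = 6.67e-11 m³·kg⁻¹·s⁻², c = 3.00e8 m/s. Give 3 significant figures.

1.93e-32

Planck temperature: T_P = √(ℏc⁵/G) / k_B = 1.42e32 K.
2.73 / 1.42e32 = 1.93e-32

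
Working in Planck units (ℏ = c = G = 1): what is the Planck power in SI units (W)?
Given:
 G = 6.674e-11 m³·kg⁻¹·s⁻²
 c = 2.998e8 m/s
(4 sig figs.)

3.629e52 W

Dimensional analysis gives P_P = c⁵/G.
  = 2.422e42 / 6.674e-11
  = 3.629e52 W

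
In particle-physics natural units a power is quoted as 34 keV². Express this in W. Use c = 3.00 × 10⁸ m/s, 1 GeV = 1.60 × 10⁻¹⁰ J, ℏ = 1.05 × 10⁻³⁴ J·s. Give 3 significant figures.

Power is [E]/[T] = [E]²/ℏ.
1 GeV² → 1/ℏ × (1 GeV in J)² = 2.44 × 10¹⁴ W.
Convert the energy scale: 34 keV² = 3.40 × 10⁻¹¹ GeV².
Result: 3.40 × 10⁻¹¹ × 2.44 × 10¹⁴ = 8.29 × 10³ W.

8.29 × 10³ W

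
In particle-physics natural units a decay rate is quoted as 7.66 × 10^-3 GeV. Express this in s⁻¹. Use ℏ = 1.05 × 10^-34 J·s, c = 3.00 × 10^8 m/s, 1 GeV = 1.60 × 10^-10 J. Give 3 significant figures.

A rate is [E]/ℏ; divide by ℏ.
1 GeV → 1/ℏ × (1 GeV in J) = 1.52 × 10^24 s⁻¹.
Result: 7.66 × 10^-3 × 1.52 × 10^24 = 1.17 × 10^22 s⁻¹.

1.17 × 10^22 s⁻¹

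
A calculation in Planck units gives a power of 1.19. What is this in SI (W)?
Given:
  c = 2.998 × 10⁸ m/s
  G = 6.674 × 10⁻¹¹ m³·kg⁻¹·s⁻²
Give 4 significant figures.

One Planck power: P_P = c⁵/G = 3.629 × 10⁵² W.
1.19 × 3.629 × 10⁵² W = 4.318 × 10⁵² W

4.318 × 10⁵² W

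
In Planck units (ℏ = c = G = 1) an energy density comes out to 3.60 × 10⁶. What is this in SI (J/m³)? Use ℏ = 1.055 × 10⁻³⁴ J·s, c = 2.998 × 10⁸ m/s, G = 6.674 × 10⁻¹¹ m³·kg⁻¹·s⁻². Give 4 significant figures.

One Planck energy density: u_P = c⁷/(ℏG²) = 4.632 × 10¹¹³ J/m³.
3.60 × 10⁶ × 4.632 × 10¹¹³ J/m³ = 1.668 × 10¹²⁰ J/m³

1.668 × 10¹²⁰ J/m³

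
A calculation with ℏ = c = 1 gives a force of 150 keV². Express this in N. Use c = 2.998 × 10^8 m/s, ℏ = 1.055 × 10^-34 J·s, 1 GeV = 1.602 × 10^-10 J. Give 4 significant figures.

Force is [E]/[L] = [E]²/(ℏc); restore (ℏc)⁻¹.
1 GeV² → 1/(ℏc) × (1 GeV in J)² = 8.114 × 10^5 N.
Convert the energy scale: 150 keV² = 1.50 × 10^-10 GeV².
Result: 1.50 × 10^-10 × 8.114 × 10^5 = 1.217 × 10^-4 N.

1.217 × 10^-4 N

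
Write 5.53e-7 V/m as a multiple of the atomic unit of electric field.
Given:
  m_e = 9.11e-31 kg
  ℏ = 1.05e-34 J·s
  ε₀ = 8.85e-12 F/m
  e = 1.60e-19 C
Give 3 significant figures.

1.06e-18

atomic unit of electric field: E_au = E_h/(e a₀) = m_e²e⁵/((4πε₀)³ℏ⁴) = 5.20e11 V/m.
5.53e-7 / 5.20e11 = 1.06e-18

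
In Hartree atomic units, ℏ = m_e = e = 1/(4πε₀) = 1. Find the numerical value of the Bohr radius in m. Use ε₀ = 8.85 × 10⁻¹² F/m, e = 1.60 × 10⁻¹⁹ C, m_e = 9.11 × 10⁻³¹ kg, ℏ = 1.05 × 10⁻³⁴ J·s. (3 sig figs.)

5.26 × 10⁻¹¹ m

The unique combination of the constants set to 1 with dimensions of length is a₀ = 4πε₀ℏ²/(m_e e²).
  = 1.23 × 10⁻⁷⁸ / 2.33 × 10⁻⁶⁸
  = 5.26 × 10⁻¹¹ m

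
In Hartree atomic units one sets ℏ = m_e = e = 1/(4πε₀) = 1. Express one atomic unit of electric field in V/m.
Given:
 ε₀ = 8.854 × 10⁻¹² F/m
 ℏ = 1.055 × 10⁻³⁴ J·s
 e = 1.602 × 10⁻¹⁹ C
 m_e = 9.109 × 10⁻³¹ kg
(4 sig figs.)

5.131 × 10¹¹ V/m

E_au = E_h/(e a₀) = m_e²e⁵/((4πε₀)³ℏ⁴)
E_h = 4.354 × 10⁻¹⁸ J
a₀ = 5.297 × 10⁻¹¹ m
E_h/(e·a₀) = 5.131 × 10¹¹ V/m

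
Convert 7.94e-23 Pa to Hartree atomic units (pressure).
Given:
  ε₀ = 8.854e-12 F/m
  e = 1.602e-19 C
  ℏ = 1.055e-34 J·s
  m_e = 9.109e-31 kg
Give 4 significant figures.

atomic unit of pressure: P_au = E_h/a₀³ = m_e⁴e¹⁰/((4πε₀)⁵ℏ⁸) = 2.929e13 Pa.
7.94e-23 / 2.929e13 = 2.711e-36

2.711e-36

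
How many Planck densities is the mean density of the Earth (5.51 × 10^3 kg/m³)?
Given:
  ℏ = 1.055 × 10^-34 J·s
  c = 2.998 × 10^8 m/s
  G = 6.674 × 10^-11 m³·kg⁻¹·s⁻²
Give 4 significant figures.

1.069 × 10^-93

Planck density: ρ_P = c⁵/(ℏG²) = 5.154 × 10^96 kg/m³.
5.51 × 10^3 / 5.154 × 10^96 = 1.069 × 10^-93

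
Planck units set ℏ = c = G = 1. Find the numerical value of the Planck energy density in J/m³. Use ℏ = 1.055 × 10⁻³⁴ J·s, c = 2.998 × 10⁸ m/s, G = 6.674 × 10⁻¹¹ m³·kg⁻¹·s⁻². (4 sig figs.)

The unique combination of the constants set to 1 with dimensions of energy density is u_P = c⁷/(ℏG²).
  = 2.177 × 10⁵⁹ / 4.699 × 10⁻⁵⁵
  = 4.632 × 10¹¹³ J/m³

4.632 × 10¹¹³ J/m³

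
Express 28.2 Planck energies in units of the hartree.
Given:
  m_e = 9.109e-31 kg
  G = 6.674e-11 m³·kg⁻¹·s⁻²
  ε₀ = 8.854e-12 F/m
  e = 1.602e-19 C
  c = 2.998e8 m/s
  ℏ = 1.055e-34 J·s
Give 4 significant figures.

Planck energy: E_P = √(ℏc⁵/G) = 1.957e9 J
hartree: E_h = m_e e⁴/(4πε₀ℏ)² = 4.354e-18 J
28.2 × 1.957e9 / 4.354e-18 = 1.267e28

1.267e28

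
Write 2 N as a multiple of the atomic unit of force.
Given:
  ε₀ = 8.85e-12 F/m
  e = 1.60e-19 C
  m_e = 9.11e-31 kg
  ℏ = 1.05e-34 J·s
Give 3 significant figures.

atomic unit of force: F_au = E_h/a₀ = m_e²e⁶/((4πε₀)³ℏ⁴) = 8.33e-8 N.
2 / 8.33e-8 = 2.40e7

2.40e7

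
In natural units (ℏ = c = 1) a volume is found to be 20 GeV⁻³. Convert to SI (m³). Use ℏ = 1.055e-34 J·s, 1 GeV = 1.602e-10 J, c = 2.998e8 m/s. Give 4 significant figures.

1.539e-46 m³

Volume is [L]³ = [E]⁻³·(ℏc)³.
1 GeV⁻³ → (ℏc)³ × (1 GeV in J)⁻³ = 7.696e-48 m³.
Result: 20 × 7.696e-48 = 1.539e-46 m³.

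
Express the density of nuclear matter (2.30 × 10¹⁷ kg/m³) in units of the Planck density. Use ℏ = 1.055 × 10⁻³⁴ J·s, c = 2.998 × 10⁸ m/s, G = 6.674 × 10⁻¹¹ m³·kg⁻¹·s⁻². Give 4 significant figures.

Planck density: ρ_P = c⁵/(ℏG²) = 5.154 × 10⁹⁶ kg/m³.
2.30 × 10¹⁷ / 5.154 × 10⁹⁶ = 4.463 × 10⁻⁸⁰

4.463 × 10⁻⁸⁰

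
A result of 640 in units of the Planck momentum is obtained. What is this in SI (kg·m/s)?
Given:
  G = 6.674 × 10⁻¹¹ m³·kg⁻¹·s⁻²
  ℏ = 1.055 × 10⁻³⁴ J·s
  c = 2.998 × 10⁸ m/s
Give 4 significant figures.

One Planck momentum: p_P = √(ℏc³/G) = 6.527 kg·m/s.
640 × 6.527 kg·m/s = 4.177 × 10³ kg·m/s

4.177 × 10³ kg·m/s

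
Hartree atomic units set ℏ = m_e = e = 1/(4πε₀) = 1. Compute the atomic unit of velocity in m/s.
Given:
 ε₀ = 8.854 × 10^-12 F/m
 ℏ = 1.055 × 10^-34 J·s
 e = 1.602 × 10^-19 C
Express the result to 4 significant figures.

Dimensional analysis gives v_au = e²/(4πε₀ℏ).
  = 2.566 × 10^-38 / 1.174 × 10^-44
  = 2.186 × 10^6 m/s

2.186 × 10^6 m/s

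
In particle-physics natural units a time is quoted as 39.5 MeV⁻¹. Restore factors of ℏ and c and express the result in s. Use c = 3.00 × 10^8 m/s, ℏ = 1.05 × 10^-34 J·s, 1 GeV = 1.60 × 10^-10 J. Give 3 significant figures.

A time is [E]⁻¹ in ℏ=c=1; restore one factor of ℏ.
1 GeV⁻¹ → ℏ × (1 GeV in J)⁻¹ = 6.56 × 10^-25 s.
Convert the energy scale: 39.5 MeV⁻¹ = 3.95 × 10^4 GeV⁻¹.
Result: 3.95 × 10^4 × 6.56 × 10^-25 = 2.59 × 10^-20 s.

2.59 × 10^-20 s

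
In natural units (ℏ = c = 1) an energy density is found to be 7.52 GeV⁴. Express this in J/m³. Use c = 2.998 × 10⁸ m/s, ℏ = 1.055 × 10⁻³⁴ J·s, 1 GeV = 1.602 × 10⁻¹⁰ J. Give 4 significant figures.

[E]/[L]³ = [E]⁴/(ℏc)³; restore (ℏc)⁻³.
1 GeV⁴ → 1/(ℏc)³ × (1 GeV in J)⁴ = 2.082 × 10³⁷ J/m³.
Result: 7.52 × 2.082 × 10³⁷ = 1.565 × 10³⁸ J/m³.

1.565 × 10³⁸ J/m³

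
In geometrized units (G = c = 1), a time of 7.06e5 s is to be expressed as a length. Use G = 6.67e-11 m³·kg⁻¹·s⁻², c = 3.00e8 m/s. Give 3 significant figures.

Time → length via c.
7.06e5 s × (c) = 2.12e14 m

2.12e14 m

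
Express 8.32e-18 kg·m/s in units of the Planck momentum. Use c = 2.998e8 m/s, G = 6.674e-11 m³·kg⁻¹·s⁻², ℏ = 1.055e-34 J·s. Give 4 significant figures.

1.275e-18

Planck momentum: p_P = √(ℏc³/G) = 6.527 kg·m/s.
8.32e-18 / 6.527 = 1.275e-18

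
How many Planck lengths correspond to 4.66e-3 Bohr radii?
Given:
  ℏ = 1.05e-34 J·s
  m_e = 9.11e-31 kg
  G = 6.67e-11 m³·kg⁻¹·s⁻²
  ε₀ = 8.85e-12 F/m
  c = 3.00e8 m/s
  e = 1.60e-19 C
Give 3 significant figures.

1.52e22

Bohr radius: a₀ = 4πε₀ℏ²/(m_e e²) = 5.26e-11 m
Planck length: ℓ_P = √(ℏG/c³) = 1.61e-35 m
4.66e-3 × 5.26e-11 / 1.61e-35 = 1.52e22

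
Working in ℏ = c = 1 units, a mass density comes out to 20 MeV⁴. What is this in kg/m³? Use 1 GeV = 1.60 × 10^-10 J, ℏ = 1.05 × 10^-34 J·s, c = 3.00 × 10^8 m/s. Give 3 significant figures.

Mass density is [E]/(c²[L]³) = [E]⁴/(ℏ³c⁵).
1 GeV⁴ → 1/(ℏ³c⁵) × (1 GeV in J)⁴ = 2.33 × 10^20 kg/m³.
Convert the energy scale: 20 MeV⁴ = 2.00 × 10^-11 GeV⁴.
Result: 2.00 × 10^-11 × 2.33 × 10^20 = 4.66 × 10^9 kg/m³.

4.66 × 10^9 kg/m³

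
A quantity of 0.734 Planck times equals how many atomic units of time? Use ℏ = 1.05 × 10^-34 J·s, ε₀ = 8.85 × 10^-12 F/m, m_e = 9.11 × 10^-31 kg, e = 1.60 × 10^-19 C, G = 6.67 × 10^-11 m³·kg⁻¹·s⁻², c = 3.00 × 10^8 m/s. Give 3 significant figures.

Planck time: t_P = √(ℏG/c⁵) = 5.37 × 10^-44 s
atomic unit of time: τ_au = (4πε₀)²ℏ³/(m_e e⁴) = 2.40 × 10^-17 s
0.734 × 5.37 × 10^-44 / 2.40 × 10^-17 = 1.64 × 10^-27

1.64 × 10^-27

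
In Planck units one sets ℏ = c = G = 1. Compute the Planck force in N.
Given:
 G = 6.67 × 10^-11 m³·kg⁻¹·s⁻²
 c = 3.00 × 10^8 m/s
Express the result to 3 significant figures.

F_P = c⁴/G
  = 8.10 × 10^33 / 6.67 × 10^-11
  = 1.21 × 10^44 N

1.21 × 10^44 N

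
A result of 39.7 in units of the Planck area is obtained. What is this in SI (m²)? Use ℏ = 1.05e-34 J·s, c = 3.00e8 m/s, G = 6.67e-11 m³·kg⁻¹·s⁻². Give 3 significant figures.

One Planck area: A_P = ℏG/c³ = 2.59e-70 m².
39.7 × 2.59e-70 m² = 1.03e-68 m²

1.03e-68 m²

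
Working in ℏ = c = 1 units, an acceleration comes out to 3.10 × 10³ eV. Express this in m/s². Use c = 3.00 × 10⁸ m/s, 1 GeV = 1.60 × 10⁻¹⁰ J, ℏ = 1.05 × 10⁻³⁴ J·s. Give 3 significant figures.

1.42 × 10²⁷ m/s²

Acceleration is [L]/[T]² = c·[E]/ℏ.
1 GeV → c/ℏ × (1 GeV in J) = 4.57 × 10³² m/s².
Convert the energy scale: 3.10 × 10³ eV = 3.10 × 10⁻⁶ GeV.
Result: 3.10 × 10⁻⁶ × 4.57 × 10³² = 1.42 × 10²⁷ m/s².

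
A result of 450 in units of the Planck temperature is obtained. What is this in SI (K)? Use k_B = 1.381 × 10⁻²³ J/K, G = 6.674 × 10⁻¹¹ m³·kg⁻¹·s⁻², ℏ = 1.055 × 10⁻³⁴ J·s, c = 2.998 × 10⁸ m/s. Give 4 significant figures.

One Planck temperature: T_P = √(ℏc⁵/G) / k_B = 1.417 × 10³² K.
450 × 1.417 × 10³² K = 6.376 × 10³⁴ K

6.376 × 10³⁴ K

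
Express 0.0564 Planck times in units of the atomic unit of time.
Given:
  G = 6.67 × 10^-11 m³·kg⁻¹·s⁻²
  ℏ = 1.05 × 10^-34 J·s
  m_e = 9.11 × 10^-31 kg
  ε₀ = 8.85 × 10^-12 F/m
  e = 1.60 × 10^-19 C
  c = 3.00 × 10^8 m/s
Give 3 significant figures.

1.26 × 10^-28

Planck time: t_P = √(ℏG/c⁵) = 5.37 × 10^-44 s
atomic unit of time: τ_au = (4πε₀)²ℏ³/(m_e e⁴) = 2.40 × 10^-17 s
0.0564 × 5.37 × 10^-44 / 2.40 × 10^-17 = 1.26 × 10^-28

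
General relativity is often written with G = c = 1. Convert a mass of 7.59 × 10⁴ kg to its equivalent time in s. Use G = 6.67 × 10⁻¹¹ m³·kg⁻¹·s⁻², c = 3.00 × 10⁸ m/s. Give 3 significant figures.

Mass → time via G/c³.
7.59 × 10⁴ kg × (G/c³) = 1.88 × 10⁻³¹ s

1.88 × 10⁻³¹ s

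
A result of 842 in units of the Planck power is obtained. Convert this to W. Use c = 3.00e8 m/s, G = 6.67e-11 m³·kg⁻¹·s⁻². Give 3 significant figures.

3.07e55 W

One Planck power: P_P = c⁵/G = 3.64e52 W.
842 × 3.64e52 W = 3.07e55 W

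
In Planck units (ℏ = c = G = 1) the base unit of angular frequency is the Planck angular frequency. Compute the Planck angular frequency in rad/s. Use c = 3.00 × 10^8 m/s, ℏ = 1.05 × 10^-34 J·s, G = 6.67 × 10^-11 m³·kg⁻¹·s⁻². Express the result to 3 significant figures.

ω_P = √(c⁵/(ℏG))
  = √(3.47 × 10^86)
  = 1.86 × 10^43 rad/s

1.86 × 10^43 rad/s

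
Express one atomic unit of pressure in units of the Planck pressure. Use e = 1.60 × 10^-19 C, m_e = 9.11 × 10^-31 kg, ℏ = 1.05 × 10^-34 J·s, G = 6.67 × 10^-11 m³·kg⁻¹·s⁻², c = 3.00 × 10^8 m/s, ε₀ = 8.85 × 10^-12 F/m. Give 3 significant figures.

6.44 × 10^-101

atomic unit of pressure: P_au = E_h/a₀³ = m_e⁴e¹⁰/((4πε₀)⁵ℏ⁸) = 3.01 × 10^13 Pa
Planck pressure: p_P = c⁷/(ℏG²) = 4.68 × 10^113 Pa
ratio = 3.01 × 10^13 / 4.68 × 10^113 = 6.44 × 10^-101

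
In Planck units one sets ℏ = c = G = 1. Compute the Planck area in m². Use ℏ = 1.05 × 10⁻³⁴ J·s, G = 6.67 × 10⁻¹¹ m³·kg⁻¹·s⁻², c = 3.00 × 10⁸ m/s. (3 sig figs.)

A_P = ℏG/c³
  = 7.00 × 10⁻⁴⁵ / 2.70 × 10²⁵
  = 2.59 × 10⁻⁷⁰ m²

2.59 × 10⁻⁷⁰ m²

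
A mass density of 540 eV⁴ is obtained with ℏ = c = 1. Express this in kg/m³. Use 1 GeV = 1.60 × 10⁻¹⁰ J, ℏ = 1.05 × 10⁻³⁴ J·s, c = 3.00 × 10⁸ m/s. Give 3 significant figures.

Mass density is [E]/(c²[L]³) = [E]⁴/(ℏ³c⁵).
1 GeV⁴ → 1/(ℏ³c⁵) × (1 GeV in J)⁴ = 2.33 × 10²⁰ kg/m³.
Convert the energy scale: 540 eV⁴ = 5.40 × 10⁻³⁴ GeV⁴.
Result: 5.40 × 10⁻³⁴ × 2.33 × 10²⁰ = 1.26 × 10⁻¹³ kg/m³.

1.26 × 10⁻¹³ kg/m³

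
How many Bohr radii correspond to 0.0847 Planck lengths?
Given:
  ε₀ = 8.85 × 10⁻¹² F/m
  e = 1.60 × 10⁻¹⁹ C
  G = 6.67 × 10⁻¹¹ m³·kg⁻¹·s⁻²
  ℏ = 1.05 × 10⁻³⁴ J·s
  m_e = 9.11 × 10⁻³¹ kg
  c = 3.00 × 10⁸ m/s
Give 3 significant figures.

2.59 × 10⁻²⁶

Planck length: ℓ_P = √(ℏG/c³) = 1.61 × 10⁻³⁵ m
Bohr radius: a₀ = 4πε₀ℏ²/(m_e e²) = 5.26 × 10⁻¹¹ m
0.0847 × 1.61 × 10⁻³⁵ / 5.26 × 10⁻¹¹ = 2.59 × 10⁻²⁶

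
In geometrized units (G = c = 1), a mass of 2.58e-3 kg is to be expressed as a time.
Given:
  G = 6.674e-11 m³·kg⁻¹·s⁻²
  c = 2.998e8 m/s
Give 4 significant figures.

Mass → time via G/c³.
2.58e-3 kg × (G/c³) = 6.390e-39 s

6.390e-39 s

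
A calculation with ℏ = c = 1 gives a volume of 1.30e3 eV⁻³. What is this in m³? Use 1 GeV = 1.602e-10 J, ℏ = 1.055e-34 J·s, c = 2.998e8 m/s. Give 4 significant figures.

Volume is [L]³ = [E]⁻³·(ℏc)³.
1 GeV⁻³ → (ℏc)³ × (1 GeV in J)⁻³ = 7.696e-48 m³.
Convert the energy scale: 1.30e3 eV⁻³ = 1.30e30 GeV⁻³.
Result: 1.30e30 × 7.696e-48 = 1.000e-17 m³.

1.000e-17 m³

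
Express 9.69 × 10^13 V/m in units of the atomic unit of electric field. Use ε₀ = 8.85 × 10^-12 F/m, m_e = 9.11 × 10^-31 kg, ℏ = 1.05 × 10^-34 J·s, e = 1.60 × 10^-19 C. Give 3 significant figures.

186

atomic unit of electric field: E_au = E_h/(e a₀) = m_e²e⁵/((4πε₀)³ℏ⁴) = 5.20 × 10^11 V/m.
9.69 × 10^13 / 5.20 × 10^11 = 186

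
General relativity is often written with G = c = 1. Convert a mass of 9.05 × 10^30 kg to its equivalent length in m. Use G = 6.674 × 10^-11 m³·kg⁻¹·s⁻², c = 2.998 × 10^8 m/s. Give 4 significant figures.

In G = c = 1 units mass has dimensions of length; the conversion factor is G/c².
9.05 × 10^30 kg × (G/c²) = 6.720 × 10^3 m

6.720 × 10^3 m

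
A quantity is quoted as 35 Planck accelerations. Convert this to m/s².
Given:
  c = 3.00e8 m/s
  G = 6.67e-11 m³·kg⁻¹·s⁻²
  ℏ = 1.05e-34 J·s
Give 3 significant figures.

1.96e53 m/s²

One Planck acceleration: a_P = √(c⁷/(ℏG)) = 5.59e51 m/s².
35 × 5.59e51 m/s² = 1.96e53 m/s²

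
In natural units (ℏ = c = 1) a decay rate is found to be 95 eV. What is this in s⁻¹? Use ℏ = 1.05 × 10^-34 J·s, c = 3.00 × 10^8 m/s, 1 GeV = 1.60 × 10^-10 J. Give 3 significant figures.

A rate is [E]/ℏ; divide by ℏ.
1 GeV → 1/ℏ × (1 GeV in J) = 1.52 × 10^24 s⁻¹.
Convert the energy scale: 95 eV = 9.50 × 10^-8 GeV.
Result: 9.50 × 10^-8 × 1.52 × 10^24 = 1.45 × 10^17 s⁻¹.

1.45 × 10^17 s⁻¹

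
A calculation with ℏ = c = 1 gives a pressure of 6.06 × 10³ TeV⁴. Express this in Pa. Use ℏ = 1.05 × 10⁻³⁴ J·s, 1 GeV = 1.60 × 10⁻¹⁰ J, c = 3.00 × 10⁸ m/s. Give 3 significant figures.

1.27 × 10⁵³ Pa

Pressure is [E]/[L]³ = [E]⁴/(ℏc)³.
1 GeV⁴ → 1/(ℏc)³ × (1 GeV in J)⁴ = 2.10 × 10³⁷ Pa.
Convert the energy scale: 6.06 × 10³ TeV⁴ = 6.06 × 10¹⁵ GeV⁴.
Result: 6.06 × 10¹⁵ × 2.10 × 10³⁷ = 1.27 × 10⁵³ Pa.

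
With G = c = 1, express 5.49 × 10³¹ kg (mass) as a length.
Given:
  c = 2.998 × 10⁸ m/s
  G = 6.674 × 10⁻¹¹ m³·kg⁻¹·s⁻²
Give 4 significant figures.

4.077 × 10⁴ m

In G = c = 1 units mass has dimensions of length; the conversion factor is G/c².
5.49 × 10³¹ kg × (G/c²) = 4.077 × 10⁴ m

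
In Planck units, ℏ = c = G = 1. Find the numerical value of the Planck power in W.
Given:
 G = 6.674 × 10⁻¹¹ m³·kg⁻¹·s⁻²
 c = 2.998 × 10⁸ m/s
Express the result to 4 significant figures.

The unique combination of the constants set to 1 with dimensions of power is P_P = c⁵/G.
  = 2.422 × 10⁴² / 6.674 × 10⁻¹¹
  = 3.629 × 10⁵² W

3.629 × 10⁵² W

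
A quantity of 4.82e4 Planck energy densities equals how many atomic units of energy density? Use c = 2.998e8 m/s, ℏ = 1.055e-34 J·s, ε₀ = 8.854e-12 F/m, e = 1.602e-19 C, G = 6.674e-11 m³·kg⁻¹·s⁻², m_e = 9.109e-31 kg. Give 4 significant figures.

7.623e104

Planck energy density: u_P = c⁷/(ℏG²) = 4.632e113 J/m³
atomic unit of energy density: u_au = E_h/a₀³ = m_e⁴e¹⁰/((4πε₀)⁵ℏ⁸) = 2.929e13 J/m³
4.82e4 × 4.632e113 / 2.929e13 = 7.623e104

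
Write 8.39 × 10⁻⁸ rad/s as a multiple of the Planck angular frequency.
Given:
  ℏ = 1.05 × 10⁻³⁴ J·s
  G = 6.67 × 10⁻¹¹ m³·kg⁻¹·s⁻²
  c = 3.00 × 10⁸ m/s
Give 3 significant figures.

Planck angular frequency: ω_P = √(c⁵/(ℏG)) = 1.86 × 10⁴³ rad/s.
8.39 × 10⁻⁸ / 1.86 × 10⁴³ = 4.50 × 10⁻⁵¹

4.50 × 10⁻⁵¹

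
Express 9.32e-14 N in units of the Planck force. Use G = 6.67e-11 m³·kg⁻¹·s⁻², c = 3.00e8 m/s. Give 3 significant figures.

Planck force: F_P = c⁴/G = 1.21e44 N.
9.32e-14 / 1.21e44 = 7.67e-58

7.67e-58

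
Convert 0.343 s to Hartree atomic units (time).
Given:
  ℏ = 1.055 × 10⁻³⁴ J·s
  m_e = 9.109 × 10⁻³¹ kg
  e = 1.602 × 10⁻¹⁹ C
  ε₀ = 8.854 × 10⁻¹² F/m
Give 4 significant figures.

atomic unit of time: τ_au = (4πε₀)²ℏ³/(m_e e⁴) = 2.423 × 10⁻¹⁷ s.
0.343 / 2.423 × 10⁻¹⁷ = 1.416 × 10¹⁶

1.416 × 10¹⁶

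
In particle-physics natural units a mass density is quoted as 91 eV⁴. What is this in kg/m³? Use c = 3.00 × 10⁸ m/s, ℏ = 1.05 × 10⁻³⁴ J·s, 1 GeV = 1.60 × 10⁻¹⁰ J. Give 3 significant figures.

2.12 × 10⁻¹⁴ kg/m³

Mass density is [E]/(c²[L]³) = [E]⁴/(ℏ³c⁵).
1 GeV⁴ → 1/(ℏ³c⁵) × (1 GeV in J)⁴ = 2.33 × 10²⁰ kg/m³.
Convert the energy scale: 91 eV⁴ = 9.10 × 10⁻³⁵ GeV⁴.
Result: 9.10 × 10⁻³⁵ × 2.33 × 10²⁰ = 2.12 × 10⁻¹⁴ kg/m³.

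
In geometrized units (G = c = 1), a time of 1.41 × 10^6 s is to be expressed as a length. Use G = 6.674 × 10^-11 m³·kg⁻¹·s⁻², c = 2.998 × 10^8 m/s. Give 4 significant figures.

4.227 × 10^14 m

Time → length via c.
1.41 × 10^6 s × (c) = 4.227 × 10^14 m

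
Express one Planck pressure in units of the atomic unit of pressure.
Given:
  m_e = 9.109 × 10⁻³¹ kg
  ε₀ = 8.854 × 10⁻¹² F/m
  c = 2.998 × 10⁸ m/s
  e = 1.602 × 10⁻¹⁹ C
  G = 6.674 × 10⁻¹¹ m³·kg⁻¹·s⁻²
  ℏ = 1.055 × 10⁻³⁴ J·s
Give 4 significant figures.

1.581 × 10¹⁰⁰

Planck pressure: p_P = c⁷/(ℏG²) = 4.632 × 10¹¹³ Pa
atomic unit of pressure: P_au = E_h/a₀³ = m_e⁴e¹⁰/((4πε₀)⁵ℏ⁸) = 2.929 × 10¹³ Pa
ratio = 4.632 × 10¹¹³ / 2.929 × 10¹³ = 1.581 × 10¹⁰⁰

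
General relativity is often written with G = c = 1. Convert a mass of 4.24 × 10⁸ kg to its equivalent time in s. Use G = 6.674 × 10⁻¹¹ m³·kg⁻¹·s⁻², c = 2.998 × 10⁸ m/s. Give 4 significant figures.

1.050 × 10⁻²⁷ s

Mass → time via G/c³.
4.24 × 10⁸ kg × (G/c³) = 1.050 × 10⁻²⁷ s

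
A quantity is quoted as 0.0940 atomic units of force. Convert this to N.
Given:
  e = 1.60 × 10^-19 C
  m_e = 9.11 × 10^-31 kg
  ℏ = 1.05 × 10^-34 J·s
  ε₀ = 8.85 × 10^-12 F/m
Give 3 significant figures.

One atomic unit of force: F_au = E_h/a₀ = m_e²e⁶/((4πε₀)³ℏ⁴) = 8.33 × 10^-8 N.
0.0940 × 8.33 × 10^-8 N = 7.83 × 10^-9 N

7.83 × 10^-9 N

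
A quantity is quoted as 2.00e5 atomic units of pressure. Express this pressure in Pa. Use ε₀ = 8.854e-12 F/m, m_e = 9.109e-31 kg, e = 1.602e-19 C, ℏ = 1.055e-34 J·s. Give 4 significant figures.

One atomic unit of pressure: P_au = E_h/a₀³ = m_e⁴e¹⁰/((4πε₀)⁵ℏ⁸) = 2.929e13 Pa.
2.00e5 × 2.929e13 Pa = 5.858e18 Pa

5.858e18 Pa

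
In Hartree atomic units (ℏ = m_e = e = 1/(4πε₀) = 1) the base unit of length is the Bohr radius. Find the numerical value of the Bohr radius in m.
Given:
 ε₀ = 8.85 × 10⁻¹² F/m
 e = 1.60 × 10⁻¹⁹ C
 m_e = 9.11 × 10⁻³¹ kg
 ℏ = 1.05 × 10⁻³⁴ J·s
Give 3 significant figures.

5.26 × 10⁻¹¹ m

a₀ = 4πε₀ℏ²/(m_e e²)
  = 1.23 × 10⁻⁷⁸ / 2.33 × 10⁻⁶⁸
  = 5.26 × 10⁻¹¹ m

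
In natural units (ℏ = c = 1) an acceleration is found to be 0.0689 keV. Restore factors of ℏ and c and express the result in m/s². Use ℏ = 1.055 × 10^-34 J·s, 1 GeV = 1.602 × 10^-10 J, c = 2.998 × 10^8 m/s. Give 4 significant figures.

3.137 × 10^25 m/s²

Acceleration is [L]/[T]² = c·[E]/ℏ.
1 GeV → c/ℏ × (1 GeV in J) = 4.552 × 10^32 m/s².
Convert the energy scale: 0.0689 keV = 6.89 × 10^-8 GeV.
Result: 6.89 × 10^-8 × 4.552 × 10^32 = 3.137 × 10^25 m/s².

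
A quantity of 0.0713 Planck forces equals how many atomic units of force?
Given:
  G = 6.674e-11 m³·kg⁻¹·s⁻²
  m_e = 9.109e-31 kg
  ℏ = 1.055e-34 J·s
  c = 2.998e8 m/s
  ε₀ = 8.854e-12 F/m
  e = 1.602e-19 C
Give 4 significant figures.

Planck force: F_P = c⁴/G = 1.210e44 N
atomic unit of force: F_au = E_h/a₀ = m_e²e⁶/((4πε₀)³ℏ⁴) = 8.220e-8 N
0.0713 × 1.210e44 / 8.220e-8 = 1.050e50

1.050e50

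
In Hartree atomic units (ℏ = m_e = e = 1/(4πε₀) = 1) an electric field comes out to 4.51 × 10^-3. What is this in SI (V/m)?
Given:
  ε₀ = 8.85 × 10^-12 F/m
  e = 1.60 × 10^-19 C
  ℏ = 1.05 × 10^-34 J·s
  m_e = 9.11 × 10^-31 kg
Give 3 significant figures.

One atomic unit of electric field: E_au = E_h/(e a₀) = m_e²e⁵/((4πε₀)³ℏ⁴) = 5.20 × 10^11 V/m.
4.51 × 10^-3 × 5.20 × 10^11 V/m = 2.35 × 10^9 V/m

2.35 × 10^9 V/m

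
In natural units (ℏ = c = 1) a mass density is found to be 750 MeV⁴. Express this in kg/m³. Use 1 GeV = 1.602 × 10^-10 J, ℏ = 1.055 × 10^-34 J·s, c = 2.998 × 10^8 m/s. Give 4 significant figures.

Mass density is [E]/(c²[L]³) = [E]⁴/(ℏ³c⁵).
1 GeV⁴ → 1/(ℏ³c⁵) × (1 GeV in J)⁴ = 2.316 × 10^20 kg/m³.
Convert the energy scale: 750 MeV⁴ = 7.50 × 10^-10 GeV⁴.
Result: 7.50 × 10^-10 × 2.316 × 10^20 = 1.737 × 10^11 kg/m³.

1.737 × 10^11 kg/m³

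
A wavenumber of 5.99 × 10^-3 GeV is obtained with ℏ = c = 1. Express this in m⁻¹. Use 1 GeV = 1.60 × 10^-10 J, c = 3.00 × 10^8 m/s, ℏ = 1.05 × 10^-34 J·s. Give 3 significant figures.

Inverse length is [E]/(ℏc).
1 GeV → 1/(ℏc) × (1 GeV in J) = 5.08 × 10^15 m⁻¹.
Result: 5.99 × 10^-3 × 5.08 × 10^15 = 3.04 × 10^13 m⁻¹.

3.04 × 10^13 m⁻¹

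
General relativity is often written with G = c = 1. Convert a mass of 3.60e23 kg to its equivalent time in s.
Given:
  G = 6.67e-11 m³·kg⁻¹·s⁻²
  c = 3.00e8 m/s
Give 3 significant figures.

8.89e-13 s

Mass → time via G/c³.
3.60e23 kg × (G/c³) = 8.89e-13 s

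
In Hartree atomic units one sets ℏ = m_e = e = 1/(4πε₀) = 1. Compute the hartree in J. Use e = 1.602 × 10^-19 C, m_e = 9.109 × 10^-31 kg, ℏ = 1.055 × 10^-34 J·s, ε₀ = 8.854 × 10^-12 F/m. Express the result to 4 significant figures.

E_h = m_e e⁴/(4πε₀ℏ)²
  = 6.000 × 10^-106 / 1.378 × 10^-88
  = 4.354 × 10^-18 J

4.354 × 10^-18 J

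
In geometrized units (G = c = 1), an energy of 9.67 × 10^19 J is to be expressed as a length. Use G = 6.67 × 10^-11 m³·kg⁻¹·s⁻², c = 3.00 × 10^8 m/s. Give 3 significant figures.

7.96 × 10^-25 m

Energy → length via G/c⁴.
9.67 × 10^19 J × (G/c⁴) = 7.96 × 10^-25 m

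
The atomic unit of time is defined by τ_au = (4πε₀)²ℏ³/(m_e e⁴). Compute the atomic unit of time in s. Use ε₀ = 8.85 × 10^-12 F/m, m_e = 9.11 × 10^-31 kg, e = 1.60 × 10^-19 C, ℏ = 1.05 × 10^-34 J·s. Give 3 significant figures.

τ_au = (4πε₀)²ℏ³/(m_e e⁴)
E_h = 4.38 × 10^-18 J
ℏ/E_h = 2.40 × 10^-17 s

2.40 × 10^-17 s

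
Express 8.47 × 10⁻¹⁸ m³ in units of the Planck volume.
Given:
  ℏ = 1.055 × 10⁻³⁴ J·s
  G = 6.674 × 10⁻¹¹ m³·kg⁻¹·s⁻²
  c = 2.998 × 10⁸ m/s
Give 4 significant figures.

Planck volume: V_P = (ℏG/c³)^(3/2) = 4.224 × 10⁻¹⁰⁵ m³.
8.47 × 10⁻¹⁸ / 4.224 × 10⁻¹⁰⁵ = 2.005 × 10⁸⁷

2.005 × 10⁸⁷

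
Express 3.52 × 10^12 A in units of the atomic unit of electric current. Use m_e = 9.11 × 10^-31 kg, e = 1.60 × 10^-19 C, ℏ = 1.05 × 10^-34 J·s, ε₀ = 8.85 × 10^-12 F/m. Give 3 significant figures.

atomic unit of electric current: I_au = e E_h/ℏ = m_e e⁵/((4πε₀)²ℏ³) = 6.67 × 10^-3 A.
3.52 × 10^12 / 6.67 × 10^-3 = 5.28 × 10^14

5.28 × 10^14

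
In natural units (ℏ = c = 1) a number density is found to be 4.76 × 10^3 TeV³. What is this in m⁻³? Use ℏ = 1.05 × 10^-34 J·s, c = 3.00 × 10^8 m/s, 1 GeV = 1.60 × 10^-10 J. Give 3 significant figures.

Number density is [L]⁻³ = [E]³/(ℏc)³.
1 GeV³ → 1/(ℏc)³ × (1 GeV in J)³ = 1.31 × 10^47 m⁻³.
Convert the energy scale: 4.76 × 10^3 TeV³ = 4.76 × 10^12 GeV³.
Result: 4.76 × 10^12 × 1.31 × 10^47 = 6.24 × 10^59 m⁻³.

6.24 × 10^59 m⁻³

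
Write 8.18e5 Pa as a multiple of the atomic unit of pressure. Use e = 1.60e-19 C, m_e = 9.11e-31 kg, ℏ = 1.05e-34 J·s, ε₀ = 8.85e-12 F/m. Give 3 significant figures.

2.71e-8

atomic unit of pressure: P_au = E_h/a₀³ = m_e⁴e¹⁰/((4πε₀)⁵ℏ⁸) = 3.01e13 Pa.
8.18e5 / 3.01e13 = 2.71e-8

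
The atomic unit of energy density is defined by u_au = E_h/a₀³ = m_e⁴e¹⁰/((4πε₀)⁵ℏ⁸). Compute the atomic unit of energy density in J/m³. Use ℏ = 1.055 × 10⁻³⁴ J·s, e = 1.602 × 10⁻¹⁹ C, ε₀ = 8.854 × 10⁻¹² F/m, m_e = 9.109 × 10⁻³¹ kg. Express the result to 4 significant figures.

2.929 × 10¹³ J/m³

u_au = E_h/a₀³ = m_e⁴e¹⁰/((4πε₀)⁵ℏ⁸)
E_h = 4.354 × 10⁻¹⁸ J
a₀ = 5.297 × 10⁻¹¹ m
E_h/a₀³ = 2.929 × 10¹³ J/m³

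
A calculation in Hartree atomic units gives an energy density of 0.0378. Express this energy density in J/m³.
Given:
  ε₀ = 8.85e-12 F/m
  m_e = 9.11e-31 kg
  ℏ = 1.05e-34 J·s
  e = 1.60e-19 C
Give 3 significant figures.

One atomic unit of energy density: u_au = E_h/a₀³ = m_e⁴e¹⁰/((4πε₀)⁵ℏ⁸) = 3.01e13 J/m³.
0.0378 × 3.01e13 J/m³ = 1.14e12 J/m³

1.14e12 J/m³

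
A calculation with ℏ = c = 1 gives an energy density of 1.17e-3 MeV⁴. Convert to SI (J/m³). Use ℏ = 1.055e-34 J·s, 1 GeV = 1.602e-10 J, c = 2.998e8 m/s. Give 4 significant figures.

2.435e22 J/m³

[E]/[L]³ = [E]⁴/(ℏc)³; restore (ℏc)⁻³.
1 GeV⁴ → 1/(ℏc)³ × (1 GeV in J)⁴ = 2.082e37 J/m³.
Convert the energy scale: 1.17e-3 MeV⁴ = 1.17e-15 GeV⁴.
Result: 1.17e-15 × 2.082e37 = 2.435e22 J/m³.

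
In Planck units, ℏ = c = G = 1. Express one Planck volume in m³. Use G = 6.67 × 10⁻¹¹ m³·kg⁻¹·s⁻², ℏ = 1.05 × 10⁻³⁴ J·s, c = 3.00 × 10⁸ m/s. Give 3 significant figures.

Dimensional analysis gives V_P = (ℏG/c³)^(3/2).
  = √(1.75 × 10⁻²⁰⁹)
  = 4.18 × 10⁻¹⁰⁵ m³

4.18 × 10⁻¹⁰⁵ m³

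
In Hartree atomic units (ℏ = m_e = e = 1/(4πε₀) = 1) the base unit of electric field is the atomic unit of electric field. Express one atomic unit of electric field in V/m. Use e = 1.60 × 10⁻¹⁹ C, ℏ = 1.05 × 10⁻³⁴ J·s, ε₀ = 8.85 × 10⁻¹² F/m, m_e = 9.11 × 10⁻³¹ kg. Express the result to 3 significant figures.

E_au = E_h/(e a₀) = m_e²e⁵/((4πε₀)³ℏ⁴)
E_h = 4.38 × 10⁻¹⁸ J
a₀ = 5.26 × 10⁻¹¹ m
E_h/(e·a₀) = 5.20 × 10¹¹ V/m

5.20 × 10¹¹ V/m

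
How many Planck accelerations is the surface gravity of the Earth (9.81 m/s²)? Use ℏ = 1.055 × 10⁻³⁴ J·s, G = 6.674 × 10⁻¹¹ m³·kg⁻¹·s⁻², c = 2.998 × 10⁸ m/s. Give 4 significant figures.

1.764 × 10⁻⁵¹

Planck acceleration: a_P = √(c⁷/(ℏG)) = 5.560 × 10⁵¹ m/s².
9.81 / 5.560 × 10⁵¹ = 1.764 × 10⁻⁵¹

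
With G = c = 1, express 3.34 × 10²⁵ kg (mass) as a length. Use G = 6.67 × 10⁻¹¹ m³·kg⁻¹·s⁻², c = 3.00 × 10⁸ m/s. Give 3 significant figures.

0.0248 m

In G = c = 1 units mass has dimensions of length; the conversion factor is G/c².
3.34 × 10²⁵ kg × (G/c²) = 0.0248 m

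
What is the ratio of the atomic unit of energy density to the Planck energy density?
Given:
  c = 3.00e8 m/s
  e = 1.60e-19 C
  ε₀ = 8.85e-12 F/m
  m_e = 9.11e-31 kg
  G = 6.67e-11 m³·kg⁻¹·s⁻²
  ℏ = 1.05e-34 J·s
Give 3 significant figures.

atomic unit of energy density: u_au = E_h/a₀³ = m_e⁴e¹⁰/((4πε₀)⁵ℏ⁸) = 3.01e13 J/m³
Planck energy density: u_P = c⁷/(ℏG²) = 4.68e113 J/m³
ratio = 3.01e13 / 4.68e113 = 6.44e-101

6.44e-101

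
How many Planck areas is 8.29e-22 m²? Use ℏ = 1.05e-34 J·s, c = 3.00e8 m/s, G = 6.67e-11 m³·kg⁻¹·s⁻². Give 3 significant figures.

Planck area: A_P = ℏG/c³ = 2.59e-70 m².
8.29e-22 / 2.59e-70 = 3.20e48

3.20e48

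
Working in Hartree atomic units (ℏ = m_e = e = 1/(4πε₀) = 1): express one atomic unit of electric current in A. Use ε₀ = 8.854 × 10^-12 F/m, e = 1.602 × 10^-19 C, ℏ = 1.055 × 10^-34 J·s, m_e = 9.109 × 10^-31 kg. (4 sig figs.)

6.612 × 10^-3 A

From ℏ = m_e = e = 1/(4πε₀) = 1 the current scale is I_au = e E_h/ℏ = m_e e⁵/((4πε₀)²ℏ³).
E_h = 4.354 × 10^-18 J
e·E_h/ℏ = 6.612 × 10^-3 A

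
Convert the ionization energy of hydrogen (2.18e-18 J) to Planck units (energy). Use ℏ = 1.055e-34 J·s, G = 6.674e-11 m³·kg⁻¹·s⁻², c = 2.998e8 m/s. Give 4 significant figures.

1.114e-27

Planck energy: E_P = √(ℏc⁵/G) = 1.957e9 J.
2.18e-18 / 1.957e9 = 1.114e-27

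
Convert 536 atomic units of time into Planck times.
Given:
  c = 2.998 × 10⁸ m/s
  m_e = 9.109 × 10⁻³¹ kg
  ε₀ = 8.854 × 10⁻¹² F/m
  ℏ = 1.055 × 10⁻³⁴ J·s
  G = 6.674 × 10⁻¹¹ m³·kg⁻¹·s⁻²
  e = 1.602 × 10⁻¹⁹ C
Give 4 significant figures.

atomic unit of time: τ_au = (4πε₀)²ℏ³/(m_e e⁴) = 2.423 × 10⁻¹⁷ s
Planck time: t_P = √(ℏG/c⁵) = 5.392 × 10⁻⁴⁴ s
536 × 2.423 × 10⁻¹⁷ / 5.392 × 10⁻⁴⁴ = 2.409 × 10²⁹

2.409 × 10²⁹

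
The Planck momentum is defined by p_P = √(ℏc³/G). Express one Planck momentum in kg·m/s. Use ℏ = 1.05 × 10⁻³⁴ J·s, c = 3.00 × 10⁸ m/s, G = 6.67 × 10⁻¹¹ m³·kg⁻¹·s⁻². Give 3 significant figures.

6.52 kg·m/s

p_P = √(ℏc³/G)
  = √(42.5)
  = 6.52 kg·m/s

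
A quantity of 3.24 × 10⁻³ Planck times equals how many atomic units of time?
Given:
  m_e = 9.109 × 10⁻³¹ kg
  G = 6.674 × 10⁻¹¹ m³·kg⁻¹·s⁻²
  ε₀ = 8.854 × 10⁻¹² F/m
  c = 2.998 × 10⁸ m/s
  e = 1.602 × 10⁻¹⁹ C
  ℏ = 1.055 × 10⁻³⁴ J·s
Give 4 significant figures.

Planck time: t_P = √(ℏG/c⁵) = 5.392 × 10⁻⁴⁴ s
atomic unit of time: τ_au = (4πε₀)²ℏ³/(m_e e⁴) = 2.423 × 10⁻¹⁷ s
3.24 × 10⁻³ × 5.392 × 10⁻⁴⁴ / 2.423 × 10⁻¹⁷ = 7.210 × 10⁻³⁰

7.210 × 10⁻³⁰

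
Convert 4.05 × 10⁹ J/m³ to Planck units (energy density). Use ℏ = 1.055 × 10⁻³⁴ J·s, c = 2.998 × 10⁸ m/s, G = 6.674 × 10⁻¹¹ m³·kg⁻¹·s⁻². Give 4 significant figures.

8.743 × 10⁻¹⁰⁵

Planck energy density: u_P = c⁷/(ℏG²) = 4.632 × 10¹¹³ J/m³.
4.05 × 10⁹ / 4.632 × 10¹¹³ = 8.743 × 10⁻¹⁰⁵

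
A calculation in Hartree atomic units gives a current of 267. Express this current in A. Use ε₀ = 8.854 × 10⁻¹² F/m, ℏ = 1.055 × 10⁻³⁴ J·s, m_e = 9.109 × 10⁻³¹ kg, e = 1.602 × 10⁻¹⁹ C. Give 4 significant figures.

1.765 A

One atomic unit of electric current: I_au = e E_h/ℏ = m_e e⁵/((4πε₀)²ℏ³) = 6.612 × 10⁻³ A.
267 × 6.612 × 10⁻³ A = 1.765 A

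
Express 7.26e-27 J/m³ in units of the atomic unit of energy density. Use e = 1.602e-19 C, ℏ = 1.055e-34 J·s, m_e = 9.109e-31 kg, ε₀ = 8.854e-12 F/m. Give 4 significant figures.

2.479e-40

atomic unit of energy density: u_au = E_h/a₀³ = m_e⁴e¹⁰/((4πε₀)⁵ℏ⁸) = 2.929e13 J/m³.
7.26e-27 / 2.929e13 = 2.479e-40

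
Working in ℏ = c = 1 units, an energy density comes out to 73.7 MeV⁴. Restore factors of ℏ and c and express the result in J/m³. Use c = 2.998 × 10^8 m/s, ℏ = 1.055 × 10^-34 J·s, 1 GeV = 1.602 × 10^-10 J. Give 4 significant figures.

[E]/[L]³ = [E]⁴/(ℏc)³; restore (ℏc)⁻³.
1 GeV⁴ → 1/(ℏc)³ × (1 GeV in J)⁴ = 2.082 × 10^37 J/m³.
Convert the energy scale: 73.7 MeV⁴ = 7.37 × 10^-11 GeV⁴.
Result: 7.37 × 10^-11 × 2.082 × 10^37 = 1.534 × 10^27 J/m³.

1.534 × 10^27 J/m³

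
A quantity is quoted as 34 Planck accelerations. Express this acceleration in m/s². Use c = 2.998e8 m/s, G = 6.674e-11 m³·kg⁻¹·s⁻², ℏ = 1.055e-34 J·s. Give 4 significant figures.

One Planck acceleration: a_P = √(c⁷/(ℏG)) = 5.560e51 m/s².
34 × 5.560e51 m/s² = 1.890e53 m/s²

1.890e53 m/s²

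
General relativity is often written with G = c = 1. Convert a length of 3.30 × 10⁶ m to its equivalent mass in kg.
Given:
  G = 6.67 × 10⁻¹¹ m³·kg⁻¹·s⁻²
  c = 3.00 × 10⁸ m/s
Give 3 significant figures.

4.45 × 10³³ kg

Length → mass via c²/G.
3.30 × 10⁶ m × (c²/G) = 4.45 × 10³³ kg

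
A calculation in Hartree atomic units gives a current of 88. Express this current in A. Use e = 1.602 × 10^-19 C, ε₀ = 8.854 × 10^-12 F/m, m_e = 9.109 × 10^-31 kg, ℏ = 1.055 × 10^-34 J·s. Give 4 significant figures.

0.5818 A

One atomic unit of electric current: I_au = e E_h/ℏ = m_e e⁵/((4πε₀)²ℏ³) = 6.612 × 10^-3 A.
88 × 6.612 × 10^-3 A = 0.5818 A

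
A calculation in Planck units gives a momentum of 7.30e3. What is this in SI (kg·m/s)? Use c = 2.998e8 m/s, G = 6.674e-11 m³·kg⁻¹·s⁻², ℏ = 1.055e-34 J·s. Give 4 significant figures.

4.764e4 kg·m/s

One Planck momentum: p_P = √(ℏc³/G) = 6.527 kg·m/s.
7.30e3 × 6.527 kg·m/s = 4.764e4 kg·m/s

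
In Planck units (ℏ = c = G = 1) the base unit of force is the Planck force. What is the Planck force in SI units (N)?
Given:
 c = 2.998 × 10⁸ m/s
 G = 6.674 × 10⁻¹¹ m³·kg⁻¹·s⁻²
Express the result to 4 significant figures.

1.210 × 10⁴⁴ N

F_P = c⁴/G
  = 8.078 × 10³³ / 6.674 × 10⁻¹¹
  = 1.210 × 10⁴⁴ N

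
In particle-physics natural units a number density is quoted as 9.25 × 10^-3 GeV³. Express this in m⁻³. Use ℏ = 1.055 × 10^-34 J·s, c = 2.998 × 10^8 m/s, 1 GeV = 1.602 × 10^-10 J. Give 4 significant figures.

1.202 × 10^45 m⁻³

Number density is [L]⁻³ = [E]³/(ℏc)³.
1 GeV³ → 1/(ℏc)³ × (1 GeV in J)³ = 1.299 × 10^47 m⁻³.
Result: 9.25 × 10^-3 × 1.299 × 10^47 = 1.202 × 10^45 m⁻³.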